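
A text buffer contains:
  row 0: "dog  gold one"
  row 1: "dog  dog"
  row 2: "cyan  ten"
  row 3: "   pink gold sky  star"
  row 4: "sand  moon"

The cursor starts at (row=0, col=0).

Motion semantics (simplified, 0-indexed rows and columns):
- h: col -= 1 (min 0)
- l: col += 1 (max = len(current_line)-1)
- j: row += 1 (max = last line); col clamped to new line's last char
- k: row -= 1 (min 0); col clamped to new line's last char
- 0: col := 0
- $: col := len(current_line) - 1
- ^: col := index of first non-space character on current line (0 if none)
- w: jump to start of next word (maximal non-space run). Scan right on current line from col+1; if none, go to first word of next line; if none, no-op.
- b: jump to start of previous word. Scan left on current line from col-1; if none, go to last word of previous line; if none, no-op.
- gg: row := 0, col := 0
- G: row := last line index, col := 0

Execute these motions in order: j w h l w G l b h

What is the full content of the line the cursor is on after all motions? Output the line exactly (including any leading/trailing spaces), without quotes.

Answer: sand  moon

Derivation:
After 1 (j): row=1 col=0 char='d'
After 2 (w): row=1 col=5 char='d'
After 3 (h): row=1 col=4 char='_'
After 4 (l): row=1 col=5 char='d'
After 5 (w): row=2 col=0 char='c'
After 6 (G): row=4 col=0 char='s'
After 7 (l): row=4 col=1 char='a'
After 8 (b): row=4 col=0 char='s'
After 9 (h): row=4 col=0 char='s'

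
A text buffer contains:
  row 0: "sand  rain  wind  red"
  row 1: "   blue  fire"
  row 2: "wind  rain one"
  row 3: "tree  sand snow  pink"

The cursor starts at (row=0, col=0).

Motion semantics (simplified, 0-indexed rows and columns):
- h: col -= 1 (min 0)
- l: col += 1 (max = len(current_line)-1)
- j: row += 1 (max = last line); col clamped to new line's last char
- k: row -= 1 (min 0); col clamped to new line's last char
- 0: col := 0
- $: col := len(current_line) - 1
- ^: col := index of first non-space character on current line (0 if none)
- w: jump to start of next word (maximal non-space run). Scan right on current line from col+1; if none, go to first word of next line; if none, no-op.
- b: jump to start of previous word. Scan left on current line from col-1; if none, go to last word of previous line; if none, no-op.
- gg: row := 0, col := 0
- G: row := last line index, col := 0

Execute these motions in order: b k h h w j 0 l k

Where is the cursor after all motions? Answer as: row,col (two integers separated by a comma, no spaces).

Answer: 0,1

Derivation:
After 1 (b): row=0 col=0 char='s'
After 2 (k): row=0 col=0 char='s'
After 3 (h): row=0 col=0 char='s'
After 4 (h): row=0 col=0 char='s'
After 5 (w): row=0 col=6 char='r'
After 6 (j): row=1 col=6 char='e'
After 7 (0): row=1 col=0 char='_'
After 8 (l): row=1 col=1 char='_'
After 9 (k): row=0 col=1 char='a'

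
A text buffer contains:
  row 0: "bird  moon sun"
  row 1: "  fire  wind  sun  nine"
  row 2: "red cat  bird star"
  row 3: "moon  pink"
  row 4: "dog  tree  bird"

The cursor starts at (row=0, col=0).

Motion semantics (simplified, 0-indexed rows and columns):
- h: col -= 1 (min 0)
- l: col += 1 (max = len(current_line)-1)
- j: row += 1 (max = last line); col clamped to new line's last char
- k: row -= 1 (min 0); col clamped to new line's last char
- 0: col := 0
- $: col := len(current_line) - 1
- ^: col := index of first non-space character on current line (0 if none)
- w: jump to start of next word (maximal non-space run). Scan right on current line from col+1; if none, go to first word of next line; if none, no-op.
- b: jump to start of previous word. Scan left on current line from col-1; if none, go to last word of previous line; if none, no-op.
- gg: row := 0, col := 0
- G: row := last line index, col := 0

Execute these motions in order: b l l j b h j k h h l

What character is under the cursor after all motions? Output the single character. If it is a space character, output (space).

Answer: n

Derivation:
After 1 (b): row=0 col=0 char='b'
After 2 (l): row=0 col=1 char='i'
After 3 (l): row=0 col=2 char='r'
After 4 (j): row=1 col=2 char='f'
After 5 (b): row=0 col=11 char='s'
After 6 (h): row=0 col=10 char='_'
After 7 (j): row=1 col=10 char='n'
After 8 (k): row=0 col=10 char='_'
After 9 (h): row=0 col=9 char='n'
After 10 (h): row=0 col=8 char='o'
After 11 (l): row=0 col=9 char='n'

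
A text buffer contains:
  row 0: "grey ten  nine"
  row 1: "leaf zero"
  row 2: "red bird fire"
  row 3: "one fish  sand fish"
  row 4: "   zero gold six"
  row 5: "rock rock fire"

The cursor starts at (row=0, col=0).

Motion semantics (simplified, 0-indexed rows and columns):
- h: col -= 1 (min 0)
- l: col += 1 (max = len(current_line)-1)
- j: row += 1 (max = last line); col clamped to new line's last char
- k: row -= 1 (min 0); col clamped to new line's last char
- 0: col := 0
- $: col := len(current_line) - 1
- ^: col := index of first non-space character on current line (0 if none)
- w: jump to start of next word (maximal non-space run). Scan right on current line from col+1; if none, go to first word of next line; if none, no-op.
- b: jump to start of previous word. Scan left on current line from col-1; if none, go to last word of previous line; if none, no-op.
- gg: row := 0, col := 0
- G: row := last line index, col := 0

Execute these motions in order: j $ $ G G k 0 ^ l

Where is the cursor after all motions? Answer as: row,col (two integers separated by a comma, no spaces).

After 1 (j): row=1 col=0 char='l'
After 2 ($): row=1 col=8 char='o'
After 3 ($): row=1 col=8 char='o'
After 4 (G): row=5 col=0 char='r'
After 5 (G): row=5 col=0 char='r'
After 6 (k): row=4 col=0 char='_'
After 7 (0): row=4 col=0 char='_'
After 8 (^): row=4 col=3 char='z'
After 9 (l): row=4 col=4 char='e'

Answer: 4,4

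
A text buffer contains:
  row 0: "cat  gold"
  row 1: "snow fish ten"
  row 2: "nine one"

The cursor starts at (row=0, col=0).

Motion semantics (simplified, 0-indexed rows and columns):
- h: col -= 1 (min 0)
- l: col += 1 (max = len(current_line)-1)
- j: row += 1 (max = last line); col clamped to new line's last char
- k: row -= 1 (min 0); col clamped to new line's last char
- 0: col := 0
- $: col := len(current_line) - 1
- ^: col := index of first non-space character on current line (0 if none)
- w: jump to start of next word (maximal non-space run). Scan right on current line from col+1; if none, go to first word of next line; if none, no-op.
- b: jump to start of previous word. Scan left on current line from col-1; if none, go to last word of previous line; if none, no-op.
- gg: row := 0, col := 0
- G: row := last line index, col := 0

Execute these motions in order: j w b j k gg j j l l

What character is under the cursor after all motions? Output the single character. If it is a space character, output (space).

After 1 (j): row=1 col=0 char='s'
After 2 (w): row=1 col=5 char='f'
After 3 (b): row=1 col=0 char='s'
After 4 (j): row=2 col=0 char='n'
After 5 (k): row=1 col=0 char='s'
After 6 (gg): row=0 col=0 char='c'
After 7 (j): row=1 col=0 char='s'
After 8 (j): row=2 col=0 char='n'
After 9 (l): row=2 col=1 char='i'
After 10 (l): row=2 col=2 char='n'

Answer: n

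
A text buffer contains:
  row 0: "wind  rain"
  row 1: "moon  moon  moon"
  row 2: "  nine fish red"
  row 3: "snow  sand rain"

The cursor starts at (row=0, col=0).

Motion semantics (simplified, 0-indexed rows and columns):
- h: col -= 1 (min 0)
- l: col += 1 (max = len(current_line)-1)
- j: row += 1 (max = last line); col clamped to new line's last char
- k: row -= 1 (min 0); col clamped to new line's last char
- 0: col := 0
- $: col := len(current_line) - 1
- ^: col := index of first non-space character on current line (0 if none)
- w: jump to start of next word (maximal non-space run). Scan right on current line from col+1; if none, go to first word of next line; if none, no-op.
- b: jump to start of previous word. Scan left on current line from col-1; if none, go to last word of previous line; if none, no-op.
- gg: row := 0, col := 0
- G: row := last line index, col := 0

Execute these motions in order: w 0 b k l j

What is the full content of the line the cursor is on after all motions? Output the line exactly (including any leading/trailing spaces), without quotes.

Answer: moon  moon  moon

Derivation:
After 1 (w): row=0 col=6 char='r'
After 2 (0): row=0 col=0 char='w'
After 3 (b): row=0 col=0 char='w'
After 4 (k): row=0 col=0 char='w'
After 5 (l): row=0 col=1 char='i'
After 6 (j): row=1 col=1 char='o'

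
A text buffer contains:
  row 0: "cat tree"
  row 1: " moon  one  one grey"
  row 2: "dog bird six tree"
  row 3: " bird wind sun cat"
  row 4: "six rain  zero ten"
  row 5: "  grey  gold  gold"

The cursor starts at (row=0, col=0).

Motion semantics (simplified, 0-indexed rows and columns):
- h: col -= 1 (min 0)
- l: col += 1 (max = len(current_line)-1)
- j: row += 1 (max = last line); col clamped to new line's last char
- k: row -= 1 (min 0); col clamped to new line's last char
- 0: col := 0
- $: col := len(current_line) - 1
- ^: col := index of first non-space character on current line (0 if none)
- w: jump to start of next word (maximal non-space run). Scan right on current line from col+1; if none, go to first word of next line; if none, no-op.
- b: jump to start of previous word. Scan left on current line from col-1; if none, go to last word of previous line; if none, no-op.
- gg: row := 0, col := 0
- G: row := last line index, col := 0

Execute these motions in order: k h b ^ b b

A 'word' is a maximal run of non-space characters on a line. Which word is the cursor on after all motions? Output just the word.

Answer: cat

Derivation:
After 1 (k): row=0 col=0 char='c'
After 2 (h): row=0 col=0 char='c'
After 3 (b): row=0 col=0 char='c'
After 4 (^): row=0 col=0 char='c'
After 5 (b): row=0 col=0 char='c'
After 6 (b): row=0 col=0 char='c'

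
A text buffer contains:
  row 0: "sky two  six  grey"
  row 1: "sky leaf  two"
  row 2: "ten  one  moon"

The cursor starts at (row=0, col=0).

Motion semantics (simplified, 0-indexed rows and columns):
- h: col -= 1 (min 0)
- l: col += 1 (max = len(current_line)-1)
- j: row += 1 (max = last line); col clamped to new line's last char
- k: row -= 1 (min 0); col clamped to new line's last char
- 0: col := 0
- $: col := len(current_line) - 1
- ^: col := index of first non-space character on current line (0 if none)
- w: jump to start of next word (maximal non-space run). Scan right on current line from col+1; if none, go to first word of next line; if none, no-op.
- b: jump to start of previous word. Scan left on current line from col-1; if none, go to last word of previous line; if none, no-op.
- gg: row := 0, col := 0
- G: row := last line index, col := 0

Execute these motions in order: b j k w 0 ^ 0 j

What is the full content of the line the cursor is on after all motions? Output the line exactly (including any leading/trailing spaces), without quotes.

Answer: sky leaf  two

Derivation:
After 1 (b): row=0 col=0 char='s'
After 2 (j): row=1 col=0 char='s'
After 3 (k): row=0 col=0 char='s'
After 4 (w): row=0 col=4 char='t'
After 5 (0): row=0 col=0 char='s'
After 6 (^): row=0 col=0 char='s'
After 7 (0): row=0 col=0 char='s'
After 8 (j): row=1 col=0 char='s'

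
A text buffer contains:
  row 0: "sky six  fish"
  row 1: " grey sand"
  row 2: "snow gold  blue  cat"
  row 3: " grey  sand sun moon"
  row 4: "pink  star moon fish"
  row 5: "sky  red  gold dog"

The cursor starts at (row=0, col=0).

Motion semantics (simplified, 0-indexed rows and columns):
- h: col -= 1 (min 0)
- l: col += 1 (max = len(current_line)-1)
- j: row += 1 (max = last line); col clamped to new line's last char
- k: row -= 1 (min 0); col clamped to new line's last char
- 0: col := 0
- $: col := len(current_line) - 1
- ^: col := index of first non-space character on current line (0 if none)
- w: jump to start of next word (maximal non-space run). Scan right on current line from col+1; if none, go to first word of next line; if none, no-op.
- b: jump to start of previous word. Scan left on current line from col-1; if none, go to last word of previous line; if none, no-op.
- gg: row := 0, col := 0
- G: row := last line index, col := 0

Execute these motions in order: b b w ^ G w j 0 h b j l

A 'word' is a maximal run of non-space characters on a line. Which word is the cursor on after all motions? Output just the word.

After 1 (b): row=0 col=0 char='s'
After 2 (b): row=0 col=0 char='s'
After 3 (w): row=0 col=4 char='s'
After 4 (^): row=0 col=0 char='s'
After 5 (G): row=5 col=0 char='s'
After 6 (w): row=5 col=5 char='r'
After 7 (j): row=5 col=5 char='r'
After 8 (0): row=5 col=0 char='s'
After 9 (h): row=5 col=0 char='s'
After 10 (b): row=4 col=16 char='f'
After 11 (j): row=5 col=16 char='o'
After 12 (l): row=5 col=17 char='g'

Answer: dog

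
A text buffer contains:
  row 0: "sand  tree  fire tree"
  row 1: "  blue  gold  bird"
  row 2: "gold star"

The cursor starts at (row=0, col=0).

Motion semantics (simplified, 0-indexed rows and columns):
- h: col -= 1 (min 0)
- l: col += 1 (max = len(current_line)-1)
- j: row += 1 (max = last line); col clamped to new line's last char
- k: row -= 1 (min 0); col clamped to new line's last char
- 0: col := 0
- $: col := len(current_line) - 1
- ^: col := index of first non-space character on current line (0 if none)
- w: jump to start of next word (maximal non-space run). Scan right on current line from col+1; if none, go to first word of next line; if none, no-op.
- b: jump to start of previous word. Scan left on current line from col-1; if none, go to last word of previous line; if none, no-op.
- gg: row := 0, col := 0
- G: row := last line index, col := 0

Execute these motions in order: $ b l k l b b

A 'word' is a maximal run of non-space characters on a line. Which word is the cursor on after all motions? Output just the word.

Answer: fire

Derivation:
After 1 ($): row=0 col=20 char='e'
After 2 (b): row=0 col=17 char='t'
After 3 (l): row=0 col=18 char='r'
After 4 (k): row=0 col=18 char='r'
After 5 (l): row=0 col=19 char='e'
After 6 (b): row=0 col=17 char='t'
After 7 (b): row=0 col=12 char='f'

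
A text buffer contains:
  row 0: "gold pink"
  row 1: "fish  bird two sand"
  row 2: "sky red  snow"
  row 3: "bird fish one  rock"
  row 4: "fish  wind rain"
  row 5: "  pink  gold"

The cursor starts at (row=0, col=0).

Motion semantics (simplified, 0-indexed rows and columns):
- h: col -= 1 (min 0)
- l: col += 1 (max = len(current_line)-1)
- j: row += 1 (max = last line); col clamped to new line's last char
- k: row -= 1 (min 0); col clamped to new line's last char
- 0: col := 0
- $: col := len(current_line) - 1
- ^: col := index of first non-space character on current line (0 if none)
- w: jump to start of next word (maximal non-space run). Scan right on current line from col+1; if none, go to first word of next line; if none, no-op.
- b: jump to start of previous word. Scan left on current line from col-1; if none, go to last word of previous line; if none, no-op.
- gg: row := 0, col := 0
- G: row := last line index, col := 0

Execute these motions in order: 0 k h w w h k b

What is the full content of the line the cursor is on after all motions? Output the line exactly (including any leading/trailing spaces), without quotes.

After 1 (0): row=0 col=0 char='g'
After 2 (k): row=0 col=0 char='g'
After 3 (h): row=0 col=0 char='g'
After 4 (w): row=0 col=5 char='p'
After 5 (w): row=1 col=0 char='f'
After 6 (h): row=1 col=0 char='f'
After 7 (k): row=0 col=0 char='g'
After 8 (b): row=0 col=0 char='g'

Answer: gold pink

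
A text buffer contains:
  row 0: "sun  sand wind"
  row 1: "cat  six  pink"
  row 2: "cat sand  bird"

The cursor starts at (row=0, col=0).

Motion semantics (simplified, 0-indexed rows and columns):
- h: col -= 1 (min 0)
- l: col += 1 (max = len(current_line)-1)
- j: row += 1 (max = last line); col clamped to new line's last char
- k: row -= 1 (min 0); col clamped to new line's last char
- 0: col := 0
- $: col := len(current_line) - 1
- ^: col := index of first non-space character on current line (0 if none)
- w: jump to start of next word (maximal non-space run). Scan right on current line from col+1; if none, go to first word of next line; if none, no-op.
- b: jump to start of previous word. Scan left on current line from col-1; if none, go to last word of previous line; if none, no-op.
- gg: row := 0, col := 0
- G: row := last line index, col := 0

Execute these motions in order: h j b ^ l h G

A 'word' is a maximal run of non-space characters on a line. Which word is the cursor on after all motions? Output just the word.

After 1 (h): row=0 col=0 char='s'
After 2 (j): row=1 col=0 char='c'
After 3 (b): row=0 col=10 char='w'
After 4 (^): row=0 col=0 char='s'
After 5 (l): row=0 col=1 char='u'
After 6 (h): row=0 col=0 char='s'
After 7 (G): row=2 col=0 char='c'

Answer: cat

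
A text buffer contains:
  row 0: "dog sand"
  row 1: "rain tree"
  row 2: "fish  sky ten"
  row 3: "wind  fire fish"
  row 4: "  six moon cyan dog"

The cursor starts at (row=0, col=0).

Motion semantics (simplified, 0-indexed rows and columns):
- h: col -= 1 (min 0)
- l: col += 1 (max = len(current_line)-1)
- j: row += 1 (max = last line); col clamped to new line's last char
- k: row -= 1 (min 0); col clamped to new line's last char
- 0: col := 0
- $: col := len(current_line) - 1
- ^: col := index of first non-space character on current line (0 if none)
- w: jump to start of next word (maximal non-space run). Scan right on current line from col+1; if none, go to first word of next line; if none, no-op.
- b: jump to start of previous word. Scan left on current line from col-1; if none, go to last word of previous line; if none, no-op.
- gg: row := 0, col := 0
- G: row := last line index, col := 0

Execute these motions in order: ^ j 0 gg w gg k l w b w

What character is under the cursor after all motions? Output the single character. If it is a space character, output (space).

After 1 (^): row=0 col=0 char='d'
After 2 (j): row=1 col=0 char='r'
After 3 (0): row=1 col=0 char='r'
After 4 (gg): row=0 col=0 char='d'
After 5 (w): row=0 col=4 char='s'
After 6 (gg): row=0 col=0 char='d'
After 7 (k): row=0 col=0 char='d'
After 8 (l): row=0 col=1 char='o'
After 9 (w): row=0 col=4 char='s'
After 10 (b): row=0 col=0 char='d'
After 11 (w): row=0 col=4 char='s'

Answer: s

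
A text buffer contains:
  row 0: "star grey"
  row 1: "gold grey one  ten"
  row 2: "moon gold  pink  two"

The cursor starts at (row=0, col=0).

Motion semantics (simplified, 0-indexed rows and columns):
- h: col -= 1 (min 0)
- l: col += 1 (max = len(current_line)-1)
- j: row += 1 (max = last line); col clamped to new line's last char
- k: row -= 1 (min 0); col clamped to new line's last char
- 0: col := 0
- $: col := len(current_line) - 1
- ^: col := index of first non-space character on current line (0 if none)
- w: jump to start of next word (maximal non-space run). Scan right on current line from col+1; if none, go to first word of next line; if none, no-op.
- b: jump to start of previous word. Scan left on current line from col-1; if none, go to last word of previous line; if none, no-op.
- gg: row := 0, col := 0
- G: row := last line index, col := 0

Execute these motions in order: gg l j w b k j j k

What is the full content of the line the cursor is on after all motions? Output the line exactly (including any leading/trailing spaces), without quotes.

After 1 (gg): row=0 col=0 char='s'
After 2 (l): row=0 col=1 char='t'
After 3 (j): row=1 col=1 char='o'
After 4 (w): row=1 col=5 char='g'
After 5 (b): row=1 col=0 char='g'
After 6 (k): row=0 col=0 char='s'
After 7 (j): row=1 col=0 char='g'
After 8 (j): row=2 col=0 char='m'
After 9 (k): row=1 col=0 char='g'

Answer: gold grey one  ten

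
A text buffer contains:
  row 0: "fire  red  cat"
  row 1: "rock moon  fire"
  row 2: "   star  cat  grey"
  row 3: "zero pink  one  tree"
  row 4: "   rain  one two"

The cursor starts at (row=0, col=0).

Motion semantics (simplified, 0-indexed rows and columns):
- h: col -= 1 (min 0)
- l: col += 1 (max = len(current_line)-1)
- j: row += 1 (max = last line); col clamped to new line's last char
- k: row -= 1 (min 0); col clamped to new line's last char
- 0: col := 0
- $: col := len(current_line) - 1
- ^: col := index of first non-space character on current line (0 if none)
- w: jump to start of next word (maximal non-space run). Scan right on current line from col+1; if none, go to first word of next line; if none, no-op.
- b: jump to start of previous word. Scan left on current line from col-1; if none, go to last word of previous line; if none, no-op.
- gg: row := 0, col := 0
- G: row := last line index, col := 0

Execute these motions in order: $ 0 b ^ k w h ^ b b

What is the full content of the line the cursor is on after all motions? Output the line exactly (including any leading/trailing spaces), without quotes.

After 1 ($): row=0 col=13 char='t'
After 2 (0): row=0 col=0 char='f'
After 3 (b): row=0 col=0 char='f'
After 4 (^): row=0 col=0 char='f'
After 5 (k): row=0 col=0 char='f'
After 6 (w): row=0 col=6 char='r'
After 7 (h): row=0 col=5 char='_'
After 8 (^): row=0 col=0 char='f'
After 9 (b): row=0 col=0 char='f'
After 10 (b): row=0 col=0 char='f'

Answer: fire  red  cat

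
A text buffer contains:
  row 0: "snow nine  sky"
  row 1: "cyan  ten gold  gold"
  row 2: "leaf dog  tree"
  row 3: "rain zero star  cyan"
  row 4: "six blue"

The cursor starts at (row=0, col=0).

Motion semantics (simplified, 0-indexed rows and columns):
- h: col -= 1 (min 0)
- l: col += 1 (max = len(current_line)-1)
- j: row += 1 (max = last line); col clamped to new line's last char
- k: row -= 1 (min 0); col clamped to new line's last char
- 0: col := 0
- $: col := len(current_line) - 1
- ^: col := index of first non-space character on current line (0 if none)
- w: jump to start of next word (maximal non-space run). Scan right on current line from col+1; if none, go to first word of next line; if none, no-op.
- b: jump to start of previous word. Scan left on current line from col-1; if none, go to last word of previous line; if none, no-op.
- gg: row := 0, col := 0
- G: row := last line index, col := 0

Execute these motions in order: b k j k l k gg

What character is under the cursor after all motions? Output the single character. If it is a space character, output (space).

After 1 (b): row=0 col=0 char='s'
After 2 (k): row=0 col=0 char='s'
After 3 (j): row=1 col=0 char='c'
After 4 (k): row=0 col=0 char='s'
After 5 (l): row=0 col=1 char='n'
After 6 (k): row=0 col=1 char='n'
After 7 (gg): row=0 col=0 char='s'

Answer: s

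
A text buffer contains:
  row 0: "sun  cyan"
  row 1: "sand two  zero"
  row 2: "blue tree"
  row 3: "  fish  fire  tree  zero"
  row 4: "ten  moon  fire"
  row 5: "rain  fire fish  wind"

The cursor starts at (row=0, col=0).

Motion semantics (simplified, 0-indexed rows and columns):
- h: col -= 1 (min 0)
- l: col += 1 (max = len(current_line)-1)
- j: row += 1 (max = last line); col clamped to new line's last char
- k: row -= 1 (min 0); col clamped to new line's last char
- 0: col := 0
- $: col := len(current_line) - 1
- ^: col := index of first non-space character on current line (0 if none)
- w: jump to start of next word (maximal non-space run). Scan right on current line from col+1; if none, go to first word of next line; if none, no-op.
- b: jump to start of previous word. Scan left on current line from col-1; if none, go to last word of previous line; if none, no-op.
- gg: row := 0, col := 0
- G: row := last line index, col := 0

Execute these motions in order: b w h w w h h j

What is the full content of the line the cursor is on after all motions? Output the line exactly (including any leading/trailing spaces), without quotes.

After 1 (b): row=0 col=0 char='s'
After 2 (w): row=0 col=5 char='c'
After 3 (h): row=0 col=4 char='_'
After 4 (w): row=0 col=5 char='c'
After 5 (w): row=1 col=0 char='s'
After 6 (h): row=1 col=0 char='s'
After 7 (h): row=1 col=0 char='s'
After 8 (j): row=2 col=0 char='b'

Answer: blue tree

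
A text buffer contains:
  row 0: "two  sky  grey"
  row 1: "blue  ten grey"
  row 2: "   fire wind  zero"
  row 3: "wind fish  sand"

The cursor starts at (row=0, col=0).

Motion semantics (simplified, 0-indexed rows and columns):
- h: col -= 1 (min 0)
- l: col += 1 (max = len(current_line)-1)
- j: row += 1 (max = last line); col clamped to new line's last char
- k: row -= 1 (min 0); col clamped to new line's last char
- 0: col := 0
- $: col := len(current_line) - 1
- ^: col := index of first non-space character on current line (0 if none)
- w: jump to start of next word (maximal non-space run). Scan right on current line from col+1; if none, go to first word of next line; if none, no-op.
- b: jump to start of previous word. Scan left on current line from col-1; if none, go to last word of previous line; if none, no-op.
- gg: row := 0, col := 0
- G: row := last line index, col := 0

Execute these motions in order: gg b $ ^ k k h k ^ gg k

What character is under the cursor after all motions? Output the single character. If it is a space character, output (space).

Answer: t

Derivation:
After 1 (gg): row=0 col=0 char='t'
After 2 (b): row=0 col=0 char='t'
After 3 ($): row=0 col=13 char='y'
After 4 (^): row=0 col=0 char='t'
After 5 (k): row=0 col=0 char='t'
After 6 (k): row=0 col=0 char='t'
After 7 (h): row=0 col=0 char='t'
After 8 (k): row=0 col=0 char='t'
After 9 (^): row=0 col=0 char='t'
After 10 (gg): row=0 col=0 char='t'
After 11 (k): row=0 col=0 char='t'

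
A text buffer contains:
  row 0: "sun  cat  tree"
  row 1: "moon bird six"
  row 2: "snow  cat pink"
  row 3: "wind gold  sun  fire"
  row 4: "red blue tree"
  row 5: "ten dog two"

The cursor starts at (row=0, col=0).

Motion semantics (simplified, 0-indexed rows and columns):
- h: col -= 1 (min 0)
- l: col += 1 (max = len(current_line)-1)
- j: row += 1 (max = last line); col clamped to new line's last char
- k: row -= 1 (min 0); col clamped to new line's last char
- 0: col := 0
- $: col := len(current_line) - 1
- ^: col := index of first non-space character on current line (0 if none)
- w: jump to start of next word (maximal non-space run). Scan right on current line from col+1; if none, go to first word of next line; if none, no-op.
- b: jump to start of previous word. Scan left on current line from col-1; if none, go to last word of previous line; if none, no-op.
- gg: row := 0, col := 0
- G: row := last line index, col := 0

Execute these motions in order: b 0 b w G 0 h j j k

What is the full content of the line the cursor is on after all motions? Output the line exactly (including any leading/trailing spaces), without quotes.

Answer: red blue tree

Derivation:
After 1 (b): row=0 col=0 char='s'
After 2 (0): row=0 col=0 char='s'
After 3 (b): row=0 col=0 char='s'
After 4 (w): row=0 col=5 char='c'
After 5 (G): row=5 col=0 char='t'
After 6 (0): row=5 col=0 char='t'
After 7 (h): row=5 col=0 char='t'
After 8 (j): row=5 col=0 char='t'
After 9 (j): row=5 col=0 char='t'
After 10 (k): row=4 col=0 char='r'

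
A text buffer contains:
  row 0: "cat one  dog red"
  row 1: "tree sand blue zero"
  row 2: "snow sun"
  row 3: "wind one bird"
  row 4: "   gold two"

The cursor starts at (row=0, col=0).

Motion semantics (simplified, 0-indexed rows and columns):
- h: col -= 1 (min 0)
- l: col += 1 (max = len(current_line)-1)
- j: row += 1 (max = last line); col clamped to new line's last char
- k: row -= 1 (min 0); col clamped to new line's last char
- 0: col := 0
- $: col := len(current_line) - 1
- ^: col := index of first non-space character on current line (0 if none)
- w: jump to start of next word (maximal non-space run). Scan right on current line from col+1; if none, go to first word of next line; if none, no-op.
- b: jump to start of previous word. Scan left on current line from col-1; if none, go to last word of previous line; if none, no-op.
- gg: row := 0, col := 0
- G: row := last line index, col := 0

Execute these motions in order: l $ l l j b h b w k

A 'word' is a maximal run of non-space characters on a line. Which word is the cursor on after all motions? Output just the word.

After 1 (l): row=0 col=1 char='a'
After 2 ($): row=0 col=15 char='d'
After 3 (l): row=0 col=15 char='d'
After 4 (l): row=0 col=15 char='d'
After 5 (j): row=1 col=15 char='z'
After 6 (b): row=1 col=10 char='b'
After 7 (h): row=1 col=9 char='_'
After 8 (b): row=1 col=5 char='s'
After 9 (w): row=1 col=10 char='b'
After 10 (k): row=0 col=10 char='o'

Answer: dog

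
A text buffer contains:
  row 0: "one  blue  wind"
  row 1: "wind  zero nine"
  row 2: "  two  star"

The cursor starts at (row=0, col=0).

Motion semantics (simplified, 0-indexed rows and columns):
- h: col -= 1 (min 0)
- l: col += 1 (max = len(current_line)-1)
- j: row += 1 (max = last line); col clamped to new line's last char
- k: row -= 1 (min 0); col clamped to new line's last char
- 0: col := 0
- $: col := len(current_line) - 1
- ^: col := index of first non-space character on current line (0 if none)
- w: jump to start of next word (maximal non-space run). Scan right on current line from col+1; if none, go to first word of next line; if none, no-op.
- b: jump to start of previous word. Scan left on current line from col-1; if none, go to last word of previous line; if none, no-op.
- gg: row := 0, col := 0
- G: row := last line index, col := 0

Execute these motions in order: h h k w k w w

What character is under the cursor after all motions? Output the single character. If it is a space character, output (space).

After 1 (h): row=0 col=0 char='o'
After 2 (h): row=0 col=0 char='o'
After 3 (k): row=0 col=0 char='o'
After 4 (w): row=0 col=5 char='b'
After 5 (k): row=0 col=5 char='b'
After 6 (w): row=0 col=11 char='w'
After 7 (w): row=1 col=0 char='w'

Answer: w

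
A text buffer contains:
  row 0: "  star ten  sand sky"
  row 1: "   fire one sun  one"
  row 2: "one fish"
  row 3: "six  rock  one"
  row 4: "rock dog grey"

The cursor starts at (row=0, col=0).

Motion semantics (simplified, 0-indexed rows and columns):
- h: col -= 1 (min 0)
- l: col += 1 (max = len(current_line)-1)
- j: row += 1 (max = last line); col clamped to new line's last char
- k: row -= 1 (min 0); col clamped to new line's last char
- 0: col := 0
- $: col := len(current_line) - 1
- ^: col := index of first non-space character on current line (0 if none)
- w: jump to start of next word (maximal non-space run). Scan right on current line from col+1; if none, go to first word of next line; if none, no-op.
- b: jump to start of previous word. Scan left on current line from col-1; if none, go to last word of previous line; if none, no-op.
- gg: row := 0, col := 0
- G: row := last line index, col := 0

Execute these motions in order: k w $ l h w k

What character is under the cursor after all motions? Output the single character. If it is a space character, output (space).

Answer: t

Derivation:
After 1 (k): row=0 col=0 char='_'
After 2 (w): row=0 col=2 char='s'
After 3 ($): row=0 col=19 char='y'
After 4 (l): row=0 col=19 char='y'
After 5 (h): row=0 col=18 char='k'
After 6 (w): row=1 col=3 char='f'
After 7 (k): row=0 col=3 char='t'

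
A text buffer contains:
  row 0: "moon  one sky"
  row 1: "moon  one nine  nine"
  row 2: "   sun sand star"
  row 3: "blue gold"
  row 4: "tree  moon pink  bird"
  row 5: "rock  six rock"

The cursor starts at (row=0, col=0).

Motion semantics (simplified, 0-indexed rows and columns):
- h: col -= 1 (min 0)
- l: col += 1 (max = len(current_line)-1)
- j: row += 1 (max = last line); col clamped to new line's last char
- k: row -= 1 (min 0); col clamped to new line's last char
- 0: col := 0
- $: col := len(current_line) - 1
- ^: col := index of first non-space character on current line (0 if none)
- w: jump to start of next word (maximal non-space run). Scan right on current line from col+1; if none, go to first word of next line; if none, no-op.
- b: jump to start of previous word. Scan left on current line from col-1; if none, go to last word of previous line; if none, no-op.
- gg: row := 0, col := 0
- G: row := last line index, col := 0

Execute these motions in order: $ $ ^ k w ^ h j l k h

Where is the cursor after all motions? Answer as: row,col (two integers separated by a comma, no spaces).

After 1 ($): row=0 col=12 char='y'
After 2 ($): row=0 col=12 char='y'
After 3 (^): row=0 col=0 char='m'
After 4 (k): row=0 col=0 char='m'
After 5 (w): row=0 col=6 char='o'
After 6 (^): row=0 col=0 char='m'
After 7 (h): row=0 col=0 char='m'
After 8 (j): row=1 col=0 char='m'
After 9 (l): row=1 col=1 char='o'
After 10 (k): row=0 col=1 char='o'
After 11 (h): row=0 col=0 char='m'

Answer: 0,0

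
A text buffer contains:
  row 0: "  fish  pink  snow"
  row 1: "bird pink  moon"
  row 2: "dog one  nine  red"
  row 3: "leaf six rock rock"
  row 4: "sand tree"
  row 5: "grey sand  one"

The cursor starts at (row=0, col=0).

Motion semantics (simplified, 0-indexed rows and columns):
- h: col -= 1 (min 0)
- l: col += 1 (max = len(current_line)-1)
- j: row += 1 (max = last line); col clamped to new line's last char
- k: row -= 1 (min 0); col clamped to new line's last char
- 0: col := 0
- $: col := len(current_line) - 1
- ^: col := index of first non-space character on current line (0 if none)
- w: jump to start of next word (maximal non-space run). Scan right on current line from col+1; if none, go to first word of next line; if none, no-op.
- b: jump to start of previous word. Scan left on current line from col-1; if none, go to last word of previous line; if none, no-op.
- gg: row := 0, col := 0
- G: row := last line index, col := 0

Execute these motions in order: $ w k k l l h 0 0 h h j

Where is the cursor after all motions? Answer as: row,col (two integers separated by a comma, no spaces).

After 1 ($): row=0 col=17 char='w'
After 2 (w): row=1 col=0 char='b'
After 3 (k): row=0 col=0 char='_'
After 4 (k): row=0 col=0 char='_'
After 5 (l): row=0 col=1 char='_'
After 6 (l): row=0 col=2 char='f'
After 7 (h): row=0 col=1 char='_'
After 8 (0): row=0 col=0 char='_'
After 9 (0): row=0 col=0 char='_'
After 10 (h): row=0 col=0 char='_'
After 11 (h): row=0 col=0 char='_'
After 12 (j): row=1 col=0 char='b'

Answer: 1,0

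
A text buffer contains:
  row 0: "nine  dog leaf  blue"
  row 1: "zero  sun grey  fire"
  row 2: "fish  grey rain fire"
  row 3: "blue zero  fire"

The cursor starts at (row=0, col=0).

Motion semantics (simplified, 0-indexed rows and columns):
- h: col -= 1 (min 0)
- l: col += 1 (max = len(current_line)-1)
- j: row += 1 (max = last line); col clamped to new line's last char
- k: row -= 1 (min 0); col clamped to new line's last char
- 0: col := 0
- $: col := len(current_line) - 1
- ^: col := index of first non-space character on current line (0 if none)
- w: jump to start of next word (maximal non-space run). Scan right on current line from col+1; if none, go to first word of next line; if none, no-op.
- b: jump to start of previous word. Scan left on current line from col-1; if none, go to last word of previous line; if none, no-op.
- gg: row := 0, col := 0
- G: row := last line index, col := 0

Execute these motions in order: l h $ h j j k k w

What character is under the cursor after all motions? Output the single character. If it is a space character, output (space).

After 1 (l): row=0 col=1 char='i'
After 2 (h): row=0 col=0 char='n'
After 3 ($): row=0 col=19 char='e'
After 4 (h): row=0 col=18 char='u'
After 5 (j): row=1 col=18 char='r'
After 6 (j): row=2 col=18 char='r'
After 7 (k): row=1 col=18 char='r'
After 8 (k): row=0 col=18 char='u'
After 9 (w): row=1 col=0 char='z'

Answer: z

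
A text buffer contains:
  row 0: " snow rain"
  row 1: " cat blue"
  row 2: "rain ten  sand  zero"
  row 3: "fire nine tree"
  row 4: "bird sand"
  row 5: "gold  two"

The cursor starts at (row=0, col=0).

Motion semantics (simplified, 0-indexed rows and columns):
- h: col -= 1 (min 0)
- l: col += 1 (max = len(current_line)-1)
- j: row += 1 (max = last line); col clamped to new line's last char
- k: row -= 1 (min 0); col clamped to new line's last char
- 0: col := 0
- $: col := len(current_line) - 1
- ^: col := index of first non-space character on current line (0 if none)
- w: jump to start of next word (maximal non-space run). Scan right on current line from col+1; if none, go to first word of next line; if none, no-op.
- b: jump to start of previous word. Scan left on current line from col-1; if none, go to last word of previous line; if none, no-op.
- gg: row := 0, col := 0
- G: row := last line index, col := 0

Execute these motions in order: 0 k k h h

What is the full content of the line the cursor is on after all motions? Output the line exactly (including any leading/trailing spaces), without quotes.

After 1 (0): row=0 col=0 char='_'
After 2 (k): row=0 col=0 char='_'
After 3 (k): row=0 col=0 char='_'
After 4 (h): row=0 col=0 char='_'
After 5 (h): row=0 col=0 char='_'

Answer:  snow rain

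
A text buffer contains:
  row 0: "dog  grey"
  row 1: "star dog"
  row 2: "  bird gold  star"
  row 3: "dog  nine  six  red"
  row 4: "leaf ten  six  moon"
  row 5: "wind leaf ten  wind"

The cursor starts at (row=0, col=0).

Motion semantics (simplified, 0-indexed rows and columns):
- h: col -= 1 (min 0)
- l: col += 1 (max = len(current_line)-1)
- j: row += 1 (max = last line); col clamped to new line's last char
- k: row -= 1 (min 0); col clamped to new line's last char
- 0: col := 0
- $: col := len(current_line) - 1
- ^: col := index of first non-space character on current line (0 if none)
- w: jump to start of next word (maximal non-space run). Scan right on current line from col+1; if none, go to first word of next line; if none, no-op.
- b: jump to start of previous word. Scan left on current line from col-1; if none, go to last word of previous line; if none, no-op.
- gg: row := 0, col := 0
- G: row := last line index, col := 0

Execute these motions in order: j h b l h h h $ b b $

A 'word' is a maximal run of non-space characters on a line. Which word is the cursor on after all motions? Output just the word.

Answer: grey

Derivation:
After 1 (j): row=1 col=0 char='s'
After 2 (h): row=1 col=0 char='s'
After 3 (b): row=0 col=5 char='g'
After 4 (l): row=0 col=6 char='r'
After 5 (h): row=0 col=5 char='g'
After 6 (h): row=0 col=4 char='_'
After 7 (h): row=0 col=3 char='_'
After 8 ($): row=0 col=8 char='y'
After 9 (b): row=0 col=5 char='g'
After 10 (b): row=0 col=0 char='d'
After 11 ($): row=0 col=8 char='y'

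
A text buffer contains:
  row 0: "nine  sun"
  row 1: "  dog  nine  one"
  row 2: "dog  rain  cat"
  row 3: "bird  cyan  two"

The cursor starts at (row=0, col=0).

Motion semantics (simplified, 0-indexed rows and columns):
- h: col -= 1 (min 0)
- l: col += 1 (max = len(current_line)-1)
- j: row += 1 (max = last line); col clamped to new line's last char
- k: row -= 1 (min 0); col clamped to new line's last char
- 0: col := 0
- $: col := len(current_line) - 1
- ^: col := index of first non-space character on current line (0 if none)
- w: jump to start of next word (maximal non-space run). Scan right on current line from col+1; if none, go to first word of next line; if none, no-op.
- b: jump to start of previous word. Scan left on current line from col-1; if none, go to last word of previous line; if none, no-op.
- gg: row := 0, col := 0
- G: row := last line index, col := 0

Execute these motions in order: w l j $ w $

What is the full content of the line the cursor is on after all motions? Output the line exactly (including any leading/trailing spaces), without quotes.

After 1 (w): row=0 col=6 char='s'
After 2 (l): row=0 col=7 char='u'
After 3 (j): row=1 col=7 char='n'
After 4 ($): row=1 col=15 char='e'
After 5 (w): row=2 col=0 char='d'
After 6 ($): row=2 col=13 char='t'

Answer: dog  rain  cat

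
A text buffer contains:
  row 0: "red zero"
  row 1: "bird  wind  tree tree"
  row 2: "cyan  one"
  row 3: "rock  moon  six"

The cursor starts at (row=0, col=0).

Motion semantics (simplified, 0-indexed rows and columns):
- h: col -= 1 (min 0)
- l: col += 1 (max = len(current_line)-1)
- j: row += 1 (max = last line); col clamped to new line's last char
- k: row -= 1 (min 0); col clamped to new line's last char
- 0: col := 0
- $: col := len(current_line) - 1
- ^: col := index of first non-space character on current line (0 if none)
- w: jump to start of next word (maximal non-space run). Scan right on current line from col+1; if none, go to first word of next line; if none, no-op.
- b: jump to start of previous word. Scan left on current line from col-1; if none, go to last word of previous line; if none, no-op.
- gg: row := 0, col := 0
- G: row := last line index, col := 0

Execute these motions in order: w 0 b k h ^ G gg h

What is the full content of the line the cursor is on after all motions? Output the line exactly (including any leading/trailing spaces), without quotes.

After 1 (w): row=0 col=4 char='z'
After 2 (0): row=0 col=0 char='r'
After 3 (b): row=0 col=0 char='r'
After 4 (k): row=0 col=0 char='r'
After 5 (h): row=0 col=0 char='r'
After 6 (^): row=0 col=0 char='r'
After 7 (G): row=3 col=0 char='r'
After 8 (gg): row=0 col=0 char='r'
After 9 (h): row=0 col=0 char='r'

Answer: red zero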